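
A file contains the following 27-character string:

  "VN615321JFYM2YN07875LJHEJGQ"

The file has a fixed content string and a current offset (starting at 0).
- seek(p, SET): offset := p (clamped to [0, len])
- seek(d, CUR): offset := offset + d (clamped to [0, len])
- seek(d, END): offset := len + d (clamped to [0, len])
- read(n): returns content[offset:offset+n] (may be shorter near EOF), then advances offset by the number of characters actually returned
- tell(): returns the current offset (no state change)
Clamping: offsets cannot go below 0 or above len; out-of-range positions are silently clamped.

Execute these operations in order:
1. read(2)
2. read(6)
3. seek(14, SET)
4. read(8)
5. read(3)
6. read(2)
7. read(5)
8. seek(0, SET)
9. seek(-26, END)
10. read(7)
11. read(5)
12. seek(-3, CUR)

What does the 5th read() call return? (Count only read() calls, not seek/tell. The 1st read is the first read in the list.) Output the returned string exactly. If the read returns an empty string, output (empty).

After 1 (read(2)): returned 'VN', offset=2
After 2 (read(6)): returned '615321', offset=8
After 3 (seek(14, SET)): offset=14
After 4 (read(8)): returned 'N07875LJ', offset=22
After 5 (read(3)): returned 'HEJ', offset=25
After 6 (read(2)): returned 'GQ', offset=27
After 7 (read(5)): returned '', offset=27
After 8 (seek(0, SET)): offset=0
After 9 (seek(-26, END)): offset=1
After 10 (read(7)): returned 'N615321', offset=8
After 11 (read(5)): returned 'JFYM2', offset=13
After 12 (seek(-3, CUR)): offset=10

Answer: GQ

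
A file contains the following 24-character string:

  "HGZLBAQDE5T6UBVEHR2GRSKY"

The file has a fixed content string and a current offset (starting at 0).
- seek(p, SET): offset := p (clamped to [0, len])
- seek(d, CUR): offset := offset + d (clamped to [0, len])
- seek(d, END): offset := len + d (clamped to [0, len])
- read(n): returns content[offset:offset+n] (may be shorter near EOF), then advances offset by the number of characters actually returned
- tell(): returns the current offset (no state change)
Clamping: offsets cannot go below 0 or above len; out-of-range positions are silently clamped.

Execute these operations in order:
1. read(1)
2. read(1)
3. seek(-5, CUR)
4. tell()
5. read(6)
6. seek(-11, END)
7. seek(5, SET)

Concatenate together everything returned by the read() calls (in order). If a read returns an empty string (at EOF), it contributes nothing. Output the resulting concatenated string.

Answer: HGHGZLBA

Derivation:
After 1 (read(1)): returned 'H', offset=1
After 2 (read(1)): returned 'G', offset=2
After 3 (seek(-5, CUR)): offset=0
After 4 (tell()): offset=0
After 5 (read(6)): returned 'HGZLBA', offset=6
After 6 (seek(-11, END)): offset=13
After 7 (seek(5, SET)): offset=5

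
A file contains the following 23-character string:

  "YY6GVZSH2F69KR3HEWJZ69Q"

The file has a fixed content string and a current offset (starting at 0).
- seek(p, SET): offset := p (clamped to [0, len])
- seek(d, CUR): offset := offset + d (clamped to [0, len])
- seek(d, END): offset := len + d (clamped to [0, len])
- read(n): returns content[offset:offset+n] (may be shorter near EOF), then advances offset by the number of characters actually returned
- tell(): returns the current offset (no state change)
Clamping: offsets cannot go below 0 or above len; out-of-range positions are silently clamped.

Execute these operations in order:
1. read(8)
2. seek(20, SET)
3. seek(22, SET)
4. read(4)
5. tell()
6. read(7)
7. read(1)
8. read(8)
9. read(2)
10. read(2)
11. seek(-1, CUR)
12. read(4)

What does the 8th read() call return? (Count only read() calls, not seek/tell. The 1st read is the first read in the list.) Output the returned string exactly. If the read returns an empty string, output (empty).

After 1 (read(8)): returned 'YY6GVZSH', offset=8
After 2 (seek(20, SET)): offset=20
After 3 (seek(22, SET)): offset=22
After 4 (read(4)): returned 'Q', offset=23
After 5 (tell()): offset=23
After 6 (read(7)): returned '', offset=23
After 7 (read(1)): returned '', offset=23
After 8 (read(8)): returned '', offset=23
After 9 (read(2)): returned '', offset=23
After 10 (read(2)): returned '', offset=23
After 11 (seek(-1, CUR)): offset=22
After 12 (read(4)): returned 'Q', offset=23

Answer: Q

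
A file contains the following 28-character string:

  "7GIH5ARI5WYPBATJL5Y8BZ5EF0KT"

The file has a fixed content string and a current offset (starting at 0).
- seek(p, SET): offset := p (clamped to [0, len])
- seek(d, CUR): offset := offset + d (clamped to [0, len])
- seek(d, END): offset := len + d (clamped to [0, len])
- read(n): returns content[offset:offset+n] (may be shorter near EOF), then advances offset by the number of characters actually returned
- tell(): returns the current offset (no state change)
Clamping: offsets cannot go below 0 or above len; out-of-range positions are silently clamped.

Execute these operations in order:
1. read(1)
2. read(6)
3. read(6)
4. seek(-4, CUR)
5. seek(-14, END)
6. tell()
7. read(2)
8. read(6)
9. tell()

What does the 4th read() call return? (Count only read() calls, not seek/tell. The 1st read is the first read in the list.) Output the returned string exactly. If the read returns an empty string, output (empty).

After 1 (read(1)): returned '7', offset=1
After 2 (read(6)): returned 'GIH5AR', offset=7
After 3 (read(6)): returned 'I5WYPB', offset=13
After 4 (seek(-4, CUR)): offset=9
After 5 (seek(-14, END)): offset=14
After 6 (tell()): offset=14
After 7 (read(2)): returned 'TJ', offset=16
After 8 (read(6)): returned 'L5Y8BZ', offset=22
After 9 (tell()): offset=22

Answer: TJ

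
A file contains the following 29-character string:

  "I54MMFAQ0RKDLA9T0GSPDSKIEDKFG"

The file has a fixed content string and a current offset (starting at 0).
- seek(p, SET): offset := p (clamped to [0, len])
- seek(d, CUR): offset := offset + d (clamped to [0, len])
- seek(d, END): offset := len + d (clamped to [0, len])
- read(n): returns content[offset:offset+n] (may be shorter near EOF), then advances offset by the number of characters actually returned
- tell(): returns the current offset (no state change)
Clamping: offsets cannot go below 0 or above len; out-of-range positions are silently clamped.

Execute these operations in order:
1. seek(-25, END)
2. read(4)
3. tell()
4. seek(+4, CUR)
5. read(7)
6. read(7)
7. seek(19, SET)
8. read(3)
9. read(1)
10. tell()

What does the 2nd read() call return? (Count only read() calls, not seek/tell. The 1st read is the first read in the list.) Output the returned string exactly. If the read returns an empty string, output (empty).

Answer: LA9T0GS

Derivation:
After 1 (seek(-25, END)): offset=4
After 2 (read(4)): returned 'MFAQ', offset=8
After 3 (tell()): offset=8
After 4 (seek(+4, CUR)): offset=12
After 5 (read(7)): returned 'LA9T0GS', offset=19
After 6 (read(7)): returned 'PDSKIED', offset=26
After 7 (seek(19, SET)): offset=19
After 8 (read(3)): returned 'PDS', offset=22
After 9 (read(1)): returned 'K', offset=23
After 10 (tell()): offset=23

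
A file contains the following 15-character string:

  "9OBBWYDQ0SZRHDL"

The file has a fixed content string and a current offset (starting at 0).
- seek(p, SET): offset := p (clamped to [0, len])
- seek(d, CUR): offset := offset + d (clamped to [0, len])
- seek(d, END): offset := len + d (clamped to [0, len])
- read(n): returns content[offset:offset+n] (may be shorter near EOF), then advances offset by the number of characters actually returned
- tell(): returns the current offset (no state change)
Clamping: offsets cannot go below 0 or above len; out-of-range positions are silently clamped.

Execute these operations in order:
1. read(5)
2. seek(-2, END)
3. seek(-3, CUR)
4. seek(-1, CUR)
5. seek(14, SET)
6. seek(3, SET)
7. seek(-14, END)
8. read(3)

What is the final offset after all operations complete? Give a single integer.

Answer: 4

Derivation:
After 1 (read(5)): returned '9OBBW', offset=5
After 2 (seek(-2, END)): offset=13
After 3 (seek(-3, CUR)): offset=10
After 4 (seek(-1, CUR)): offset=9
After 5 (seek(14, SET)): offset=14
After 6 (seek(3, SET)): offset=3
After 7 (seek(-14, END)): offset=1
After 8 (read(3)): returned 'OBB', offset=4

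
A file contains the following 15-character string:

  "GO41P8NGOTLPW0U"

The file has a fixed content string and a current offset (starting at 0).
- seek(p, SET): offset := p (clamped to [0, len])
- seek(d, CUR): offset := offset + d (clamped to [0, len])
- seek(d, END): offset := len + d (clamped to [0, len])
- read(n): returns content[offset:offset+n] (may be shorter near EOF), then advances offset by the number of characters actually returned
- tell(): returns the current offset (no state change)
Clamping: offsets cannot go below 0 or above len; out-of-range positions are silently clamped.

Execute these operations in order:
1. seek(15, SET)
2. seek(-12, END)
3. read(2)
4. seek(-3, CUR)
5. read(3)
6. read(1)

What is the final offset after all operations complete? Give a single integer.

Answer: 6

Derivation:
After 1 (seek(15, SET)): offset=15
After 2 (seek(-12, END)): offset=3
After 3 (read(2)): returned '1P', offset=5
After 4 (seek(-3, CUR)): offset=2
After 5 (read(3)): returned '41P', offset=5
After 6 (read(1)): returned '8', offset=6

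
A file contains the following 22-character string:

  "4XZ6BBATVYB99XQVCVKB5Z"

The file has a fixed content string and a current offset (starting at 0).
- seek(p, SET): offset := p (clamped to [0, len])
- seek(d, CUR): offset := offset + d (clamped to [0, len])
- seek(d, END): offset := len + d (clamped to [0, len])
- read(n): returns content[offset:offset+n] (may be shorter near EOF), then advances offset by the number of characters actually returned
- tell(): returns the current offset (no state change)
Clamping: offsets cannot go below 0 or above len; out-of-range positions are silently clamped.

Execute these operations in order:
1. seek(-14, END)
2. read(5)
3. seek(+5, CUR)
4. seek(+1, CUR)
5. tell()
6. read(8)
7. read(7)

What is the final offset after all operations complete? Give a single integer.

After 1 (seek(-14, END)): offset=8
After 2 (read(5)): returned 'VYB99', offset=13
After 3 (seek(+5, CUR)): offset=18
After 4 (seek(+1, CUR)): offset=19
After 5 (tell()): offset=19
After 6 (read(8)): returned 'B5Z', offset=22
After 7 (read(7)): returned '', offset=22

Answer: 22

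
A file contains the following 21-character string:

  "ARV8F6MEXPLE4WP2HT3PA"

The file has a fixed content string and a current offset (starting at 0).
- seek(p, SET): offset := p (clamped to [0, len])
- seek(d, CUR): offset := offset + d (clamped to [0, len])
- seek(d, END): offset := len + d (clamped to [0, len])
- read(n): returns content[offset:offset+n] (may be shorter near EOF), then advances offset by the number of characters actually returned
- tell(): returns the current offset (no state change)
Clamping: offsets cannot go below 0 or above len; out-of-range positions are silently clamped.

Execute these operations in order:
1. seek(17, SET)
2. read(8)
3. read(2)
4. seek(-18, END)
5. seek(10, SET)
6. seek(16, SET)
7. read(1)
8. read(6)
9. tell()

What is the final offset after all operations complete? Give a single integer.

After 1 (seek(17, SET)): offset=17
After 2 (read(8)): returned 'T3PA', offset=21
After 3 (read(2)): returned '', offset=21
After 4 (seek(-18, END)): offset=3
After 5 (seek(10, SET)): offset=10
After 6 (seek(16, SET)): offset=16
After 7 (read(1)): returned 'H', offset=17
After 8 (read(6)): returned 'T3PA', offset=21
After 9 (tell()): offset=21

Answer: 21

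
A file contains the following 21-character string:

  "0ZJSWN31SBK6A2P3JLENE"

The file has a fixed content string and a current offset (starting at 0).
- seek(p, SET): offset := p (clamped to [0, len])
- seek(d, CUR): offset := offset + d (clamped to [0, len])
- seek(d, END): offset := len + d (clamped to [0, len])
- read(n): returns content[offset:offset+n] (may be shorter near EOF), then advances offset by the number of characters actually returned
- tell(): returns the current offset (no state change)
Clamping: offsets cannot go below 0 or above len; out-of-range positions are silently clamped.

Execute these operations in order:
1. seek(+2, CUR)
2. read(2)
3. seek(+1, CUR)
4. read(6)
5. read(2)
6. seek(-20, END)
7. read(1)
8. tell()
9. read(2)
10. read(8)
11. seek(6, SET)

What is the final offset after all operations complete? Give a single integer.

Answer: 6

Derivation:
After 1 (seek(+2, CUR)): offset=2
After 2 (read(2)): returned 'JS', offset=4
After 3 (seek(+1, CUR)): offset=5
After 4 (read(6)): returned 'N31SBK', offset=11
After 5 (read(2)): returned '6A', offset=13
After 6 (seek(-20, END)): offset=1
After 7 (read(1)): returned 'Z', offset=2
After 8 (tell()): offset=2
After 9 (read(2)): returned 'JS', offset=4
After 10 (read(8)): returned 'WN31SBK6', offset=12
After 11 (seek(6, SET)): offset=6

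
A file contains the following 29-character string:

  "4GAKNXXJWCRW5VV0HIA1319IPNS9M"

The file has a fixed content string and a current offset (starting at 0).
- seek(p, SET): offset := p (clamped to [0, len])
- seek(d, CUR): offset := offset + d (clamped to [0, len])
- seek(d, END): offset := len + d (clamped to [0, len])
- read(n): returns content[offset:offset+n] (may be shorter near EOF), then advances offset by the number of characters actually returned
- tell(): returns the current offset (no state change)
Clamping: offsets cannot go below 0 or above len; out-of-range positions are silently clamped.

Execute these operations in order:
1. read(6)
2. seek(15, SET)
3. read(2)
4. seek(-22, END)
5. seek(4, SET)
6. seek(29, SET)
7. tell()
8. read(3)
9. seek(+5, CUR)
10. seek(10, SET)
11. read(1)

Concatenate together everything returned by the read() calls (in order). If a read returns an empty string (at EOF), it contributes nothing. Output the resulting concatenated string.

After 1 (read(6)): returned '4GAKNX', offset=6
After 2 (seek(15, SET)): offset=15
After 3 (read(2)): returned '0H', offset=17
After 4 (seek(-22, END)): offset=7
After 5 (seek(4, SET)): offset=4
After 6 (seek(29, SET)): offset=29
After 7 (tell()): offset=29
After 8 (read(3)): returned '', offset=29
After 9 (seek(+5, CUR)): offset=29
After 10 (seek(10, SET)): offset=10
After 11 (read(1)): returned 'R', offset=11

Answer: 4GAKNX0HR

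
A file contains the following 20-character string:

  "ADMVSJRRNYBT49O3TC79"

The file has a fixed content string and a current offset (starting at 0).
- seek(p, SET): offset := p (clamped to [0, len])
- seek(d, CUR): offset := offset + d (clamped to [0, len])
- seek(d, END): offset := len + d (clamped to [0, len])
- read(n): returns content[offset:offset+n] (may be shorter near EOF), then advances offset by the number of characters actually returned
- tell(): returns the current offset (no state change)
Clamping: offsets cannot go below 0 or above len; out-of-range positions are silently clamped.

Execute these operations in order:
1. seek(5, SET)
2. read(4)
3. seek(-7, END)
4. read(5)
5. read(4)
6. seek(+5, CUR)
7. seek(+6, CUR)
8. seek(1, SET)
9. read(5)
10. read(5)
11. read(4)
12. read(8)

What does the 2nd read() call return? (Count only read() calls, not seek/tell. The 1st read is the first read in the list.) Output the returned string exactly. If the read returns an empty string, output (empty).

Answer: 9O3TC

Derivation:
After 1 (seek(5, SET)): offset=5
After 2 (read(4)): returned 'JRRN', offset=9
After 3 (seek(-7, END)): offset=13
After 4 (read(5)): returned '9O3TC', offset=18
After 5 (read(4)): returned '79', offset=20
After 6 (seek(+5, CUR)): offset=20
After 7 (seek(+6, CUR)): offset=20
After 8 (seek(1, SET)): offset=1
After 9 (read(5)): returned 'DMVSJ', offset=6
After 10 (read(5)): returned 'RRNYB', offset=11
After 11 (read(4)): returned 'T49O', offset=15
After 12 (read(8)): returned '3TC79', offset=20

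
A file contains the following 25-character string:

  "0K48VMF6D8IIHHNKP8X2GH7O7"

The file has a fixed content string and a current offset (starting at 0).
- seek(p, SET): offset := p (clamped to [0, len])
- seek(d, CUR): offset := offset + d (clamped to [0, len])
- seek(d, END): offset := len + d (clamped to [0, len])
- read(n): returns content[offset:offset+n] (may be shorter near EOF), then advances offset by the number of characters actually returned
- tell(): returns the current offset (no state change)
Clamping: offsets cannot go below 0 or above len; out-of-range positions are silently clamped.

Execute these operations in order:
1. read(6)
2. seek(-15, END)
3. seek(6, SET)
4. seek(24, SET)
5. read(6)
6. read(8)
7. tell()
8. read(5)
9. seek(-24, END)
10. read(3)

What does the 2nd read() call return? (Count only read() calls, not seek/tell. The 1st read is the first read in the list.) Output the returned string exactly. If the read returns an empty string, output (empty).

After 1 (read(6)): returned '0K48VM', offset=6
After 2 (seek(-15, END)): offset=10
After 3 (seek(6, SET)): offset=6
After 4 (seek(24, SET)): offset=24
After 5 (read(6)): returned '7', offset=25
After 6 (read(8)): returned '', offset=25
After 7 (tell()): offset=25
After 8 (read(5)): returned '', offset=25
After 9 (seek(-24, END)): offset=1
After 10 (read(3)): returned 'K48', offset=4

Answer: 7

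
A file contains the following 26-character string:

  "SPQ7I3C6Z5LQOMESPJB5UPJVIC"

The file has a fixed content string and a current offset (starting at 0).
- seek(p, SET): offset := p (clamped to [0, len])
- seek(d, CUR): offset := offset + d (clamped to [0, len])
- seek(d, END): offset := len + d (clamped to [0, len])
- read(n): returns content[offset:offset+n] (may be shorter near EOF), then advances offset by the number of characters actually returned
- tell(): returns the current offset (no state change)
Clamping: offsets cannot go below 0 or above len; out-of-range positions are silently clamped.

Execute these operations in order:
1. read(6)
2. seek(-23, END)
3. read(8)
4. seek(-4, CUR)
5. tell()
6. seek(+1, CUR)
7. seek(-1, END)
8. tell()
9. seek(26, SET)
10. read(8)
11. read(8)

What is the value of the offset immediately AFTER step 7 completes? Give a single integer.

After 1 (read(6)): returned 'SPQ7I3', offset=6
After 2 (seek(-23, END)): offset=3
After 3 (read(8)): returned '7I3C6Z5L', offset=11
After 4 (seek(-4, CUR)): offset=7
After 5 (tell()): offset=7
After 6 (seek(+1, CUR)): offset=8
After 7 (seek(-1, END)): offset=25

Answer: 25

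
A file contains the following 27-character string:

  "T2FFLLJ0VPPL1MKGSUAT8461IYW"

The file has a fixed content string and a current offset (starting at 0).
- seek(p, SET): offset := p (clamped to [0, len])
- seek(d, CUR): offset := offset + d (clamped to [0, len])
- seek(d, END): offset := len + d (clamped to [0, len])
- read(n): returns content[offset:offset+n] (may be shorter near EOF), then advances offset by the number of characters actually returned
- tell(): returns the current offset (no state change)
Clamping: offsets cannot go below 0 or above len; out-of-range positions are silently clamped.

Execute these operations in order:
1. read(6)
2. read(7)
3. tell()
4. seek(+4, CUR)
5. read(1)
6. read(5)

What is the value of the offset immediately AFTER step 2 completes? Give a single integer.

Answer: 13

Derivation:
After 1 (read(6)): returned 'T2FFLL', offset=6
After 2 (read(7)): returned 'J0VPPL1', offset=13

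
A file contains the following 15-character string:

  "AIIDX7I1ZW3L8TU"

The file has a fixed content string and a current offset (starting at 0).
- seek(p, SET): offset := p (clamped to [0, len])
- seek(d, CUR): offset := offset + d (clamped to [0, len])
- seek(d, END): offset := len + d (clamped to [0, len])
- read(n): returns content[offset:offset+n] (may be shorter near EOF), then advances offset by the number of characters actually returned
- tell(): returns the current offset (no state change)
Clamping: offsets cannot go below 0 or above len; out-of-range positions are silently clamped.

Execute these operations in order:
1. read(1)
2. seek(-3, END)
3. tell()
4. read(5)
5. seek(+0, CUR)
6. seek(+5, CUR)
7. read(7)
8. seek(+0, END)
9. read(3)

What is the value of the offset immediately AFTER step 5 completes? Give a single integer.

After 1 (read(1)): returned 'A', offset=1
After 2 (seek(-3, END)): offset=12
After 3 (tell()): offset=12
After 4 (read(5)): returned '8TU', offset=15
After 5 (seek(+0, CUR)): offset=15

Answer: 15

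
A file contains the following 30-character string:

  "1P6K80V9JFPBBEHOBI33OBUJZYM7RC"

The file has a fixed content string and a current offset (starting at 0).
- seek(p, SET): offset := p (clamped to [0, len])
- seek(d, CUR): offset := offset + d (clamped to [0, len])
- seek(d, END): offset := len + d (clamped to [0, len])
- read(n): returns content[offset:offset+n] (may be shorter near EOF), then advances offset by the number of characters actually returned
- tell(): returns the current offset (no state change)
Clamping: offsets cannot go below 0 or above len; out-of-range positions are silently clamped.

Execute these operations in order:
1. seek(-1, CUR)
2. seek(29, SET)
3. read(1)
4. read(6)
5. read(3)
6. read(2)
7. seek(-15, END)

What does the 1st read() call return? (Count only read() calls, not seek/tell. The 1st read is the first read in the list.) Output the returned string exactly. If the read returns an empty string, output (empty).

Answer: C

Derivation:
After 1 (seek(-1, CUR)): offset=0
After 2 (seek(29, SET)): offset=29
After 3 (read(1)): returned 'C', offset=30
After 4 (read(6)): returned '', offset=30
After 5 (read(3)): returned '', offset=30
After 6 (read(2)): returned '', offset=30
After 7 (seek(-15, END)): offset=15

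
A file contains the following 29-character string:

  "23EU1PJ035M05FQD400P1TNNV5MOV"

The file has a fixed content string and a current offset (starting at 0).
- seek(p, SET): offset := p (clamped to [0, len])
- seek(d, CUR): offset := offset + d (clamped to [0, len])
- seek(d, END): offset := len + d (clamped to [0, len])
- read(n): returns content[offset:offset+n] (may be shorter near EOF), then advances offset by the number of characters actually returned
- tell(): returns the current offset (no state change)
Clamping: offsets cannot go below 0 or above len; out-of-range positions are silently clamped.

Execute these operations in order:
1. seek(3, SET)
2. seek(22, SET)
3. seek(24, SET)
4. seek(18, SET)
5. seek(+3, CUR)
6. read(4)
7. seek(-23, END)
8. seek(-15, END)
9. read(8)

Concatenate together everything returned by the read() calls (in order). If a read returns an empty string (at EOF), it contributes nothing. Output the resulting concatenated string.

After 1 (seek(3, SET)): offset=3
After 2 (seek(22, SET)): offset=22
After 3 (seek(24, SET)): offset=24
After 4 (seek(18, SET)): offset=18
After 5 (seek(+3, CUR)): offset=21
After 6 (read(4)): returned 'TNNV', offset=25
After 7 (seek(-23, END)): offset=6
After 8 (seek(-15, END)): offset=14
After 9 (read(8)): returned 'QD400P1T', offset=22

Answer: TNNVQD400P1T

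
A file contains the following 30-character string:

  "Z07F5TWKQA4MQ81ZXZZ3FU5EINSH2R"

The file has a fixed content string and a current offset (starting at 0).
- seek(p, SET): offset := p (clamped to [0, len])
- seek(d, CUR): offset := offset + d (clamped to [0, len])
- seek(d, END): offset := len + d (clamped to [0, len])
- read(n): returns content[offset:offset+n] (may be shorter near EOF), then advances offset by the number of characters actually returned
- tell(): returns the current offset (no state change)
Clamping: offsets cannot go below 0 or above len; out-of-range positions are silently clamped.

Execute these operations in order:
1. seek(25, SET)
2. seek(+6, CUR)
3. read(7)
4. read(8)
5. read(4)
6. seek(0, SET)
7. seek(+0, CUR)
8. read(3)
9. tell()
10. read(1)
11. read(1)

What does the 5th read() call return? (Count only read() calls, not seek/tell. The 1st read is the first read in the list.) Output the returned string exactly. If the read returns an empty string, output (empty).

After 1 (seek(25, SET)): offset=25
After 2 (seek(+6, CUR)): offset=30
After 3 (read(7)): returned '', offset=30
After 4 (read(8)): returned '', offset=30
After 5 (read(4)): returned '', offset=30
After 6 (seek(0, SET)): offset=0
After 7 (seek(+0, CUR)): offset=0
After 8 (read(3)): returned 'Z07', offset=3
After 9 (tell()): offset=3
After 10 (read(1)): returned 'F', offset=4
After 11 (read(1)): returned '5', offset=5

Answer: F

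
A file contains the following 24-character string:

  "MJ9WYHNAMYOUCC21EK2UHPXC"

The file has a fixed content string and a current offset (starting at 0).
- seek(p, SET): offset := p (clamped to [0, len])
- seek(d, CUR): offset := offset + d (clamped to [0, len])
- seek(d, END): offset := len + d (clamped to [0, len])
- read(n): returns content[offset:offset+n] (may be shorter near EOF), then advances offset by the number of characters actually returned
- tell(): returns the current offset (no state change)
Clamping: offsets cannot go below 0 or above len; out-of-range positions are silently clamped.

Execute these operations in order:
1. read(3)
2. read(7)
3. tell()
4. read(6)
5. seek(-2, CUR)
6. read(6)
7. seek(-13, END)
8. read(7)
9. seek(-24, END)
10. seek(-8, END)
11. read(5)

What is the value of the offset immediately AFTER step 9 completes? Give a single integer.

After 1 (read(3)): returned 'MJ9', offset=3
After 2 (read(7)): returned 'WYHNAMY', offset=10
After 3 (tell()): offset=10
After 4 (read(6)): returned 'OUCC21', offset=16
After 5 (seek(-2, CUR)): offset=14
After 6 (read(6)): returned '21EK2U', offset=20
After 7 (seek(-13, END)): offset=11
After 8 (read(7)): returned 'UCC21EK', offset=18
After 9 (seek(-24, END)): offset=0

Answer: 0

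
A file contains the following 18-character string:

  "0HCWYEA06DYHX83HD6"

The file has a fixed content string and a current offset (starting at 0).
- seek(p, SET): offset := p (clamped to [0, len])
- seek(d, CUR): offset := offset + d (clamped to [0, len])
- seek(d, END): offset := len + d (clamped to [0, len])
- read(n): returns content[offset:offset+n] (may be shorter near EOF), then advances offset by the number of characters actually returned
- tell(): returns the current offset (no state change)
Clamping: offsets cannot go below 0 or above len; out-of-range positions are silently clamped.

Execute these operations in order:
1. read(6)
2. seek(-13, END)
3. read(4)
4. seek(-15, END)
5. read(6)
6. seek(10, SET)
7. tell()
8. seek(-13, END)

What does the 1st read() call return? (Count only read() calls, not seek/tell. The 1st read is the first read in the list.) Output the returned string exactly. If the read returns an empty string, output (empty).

Answer: 0HCWYE

Derivation:
After 1 (read(6)): returned '0HCWYE', offset=6
After 2 (seek(-13, END)): offset=5
After 3 (read(4)): returned 'EA06', offset=9
After 4 (seek(-15, END)): offset=3
After 5 (read(6)): returned 'WYEA06', offset=9
After 6 (seek(10, SET)): offset=10
After 7 (tell()): offset=10
After 8 (seek(-13, END)): offset=5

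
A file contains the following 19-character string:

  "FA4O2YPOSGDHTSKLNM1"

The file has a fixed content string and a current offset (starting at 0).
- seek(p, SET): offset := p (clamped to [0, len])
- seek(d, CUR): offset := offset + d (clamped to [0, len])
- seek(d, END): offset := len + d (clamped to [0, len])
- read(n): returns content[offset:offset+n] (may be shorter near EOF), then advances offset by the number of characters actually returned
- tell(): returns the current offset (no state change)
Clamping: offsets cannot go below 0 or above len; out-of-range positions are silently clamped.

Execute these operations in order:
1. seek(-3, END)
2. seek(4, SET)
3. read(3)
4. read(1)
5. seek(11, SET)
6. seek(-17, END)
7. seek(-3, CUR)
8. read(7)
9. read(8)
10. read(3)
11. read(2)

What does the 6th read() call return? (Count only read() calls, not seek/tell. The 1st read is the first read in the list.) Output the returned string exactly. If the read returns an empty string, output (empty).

Answer: 1

Derivation:
After 1 (seek(-3, END)): offset=16
After 2 (seek(4, SET)): offset=4
After 3 (read(3)): returned '2YP', offset=7
After 4 (read(1)): returned 'O', offset=8
After 5 (seek(11, SET)): offset=11
After 6 (seek(-17, END)): offset=2
After 7 (seek(-3, CUR)): offset=0
After 8 (read(7)): returned 'FA4O2YP', offset=7
After 9 (read(8)): returned 'OSGDHTSK', offset=15
After 10 (read(3)): returned 'LNM', offset=18
After 11 (read(2)): returned '1', offset=19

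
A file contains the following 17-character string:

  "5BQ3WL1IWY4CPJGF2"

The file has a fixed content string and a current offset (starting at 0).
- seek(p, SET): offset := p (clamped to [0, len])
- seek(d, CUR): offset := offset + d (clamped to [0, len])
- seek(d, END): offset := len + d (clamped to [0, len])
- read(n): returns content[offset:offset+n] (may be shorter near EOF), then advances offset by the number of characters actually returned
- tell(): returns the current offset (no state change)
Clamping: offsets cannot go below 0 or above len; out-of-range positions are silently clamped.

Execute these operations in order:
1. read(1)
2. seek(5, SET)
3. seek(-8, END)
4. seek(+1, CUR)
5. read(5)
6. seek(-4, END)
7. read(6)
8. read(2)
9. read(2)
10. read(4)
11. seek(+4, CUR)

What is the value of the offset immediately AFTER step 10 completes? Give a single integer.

Answer: 17

Derivation:
After 1 (read(1)): returned '5', offset=1
After 2 (seek(5, SET)): offset=5
After 3 (seek(-8, END)): offset=9
After 4 (seek(+1, CUR)): offset=10
After 5 (read(5)): returned '4CPJG', offset=15
After 6 (seek(-4, END)): offset=13
After 7 (read(6)): returned 'JGF2', offset=17
After 8 (read(2)): returned '', offset=17
After 9 (read(2)): returned '', offset=17
After 10 (read(4)): returned '', offset=17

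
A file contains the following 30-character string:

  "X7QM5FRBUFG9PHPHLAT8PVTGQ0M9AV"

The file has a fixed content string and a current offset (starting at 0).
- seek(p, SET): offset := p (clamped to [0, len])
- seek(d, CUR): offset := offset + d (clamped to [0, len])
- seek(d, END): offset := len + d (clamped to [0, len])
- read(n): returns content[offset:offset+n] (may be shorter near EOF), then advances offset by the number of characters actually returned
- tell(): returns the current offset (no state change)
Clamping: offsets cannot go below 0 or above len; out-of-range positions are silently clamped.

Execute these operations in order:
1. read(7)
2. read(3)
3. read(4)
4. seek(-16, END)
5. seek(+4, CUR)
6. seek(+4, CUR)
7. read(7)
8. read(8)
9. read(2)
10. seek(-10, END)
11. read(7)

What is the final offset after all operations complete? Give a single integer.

After 1 (read(7)): returned 'X7QM5FR', offset=7
After 2 (read(3)): returned 'BUF', offset=10
After 3 (read(4)): returned 'G9PH', offset=14
After 4 (seek(-16, END)): offset=14
After 5 (seek(+4, CUR)): offset=18
After 6 (seek(+4, CUR)): offset=22
After 7 (read(7)): returned 'TGQ0M9A', offset=29
After 8 (read(8)): returned 'V', offset=30
After 9 (read(2)): returned '', offset=30
After 10 (seek(-10, END)): offset=20
After 11 (read(7)): returned 'PVTGQ0M', offset=27

Answer: 27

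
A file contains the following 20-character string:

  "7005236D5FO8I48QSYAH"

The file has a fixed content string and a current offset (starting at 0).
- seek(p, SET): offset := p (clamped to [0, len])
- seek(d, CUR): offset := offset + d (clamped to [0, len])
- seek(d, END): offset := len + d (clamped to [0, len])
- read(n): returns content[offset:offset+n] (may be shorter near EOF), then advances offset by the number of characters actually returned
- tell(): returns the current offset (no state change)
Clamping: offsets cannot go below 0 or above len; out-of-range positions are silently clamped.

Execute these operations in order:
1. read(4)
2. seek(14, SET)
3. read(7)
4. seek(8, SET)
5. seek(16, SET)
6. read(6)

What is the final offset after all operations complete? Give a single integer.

After 1 (read(4)): returned '7005', offset=4
After 2 (seek(14, SET)): offset=14
After 3 (read(7)): returned '8QSYAH', offset=20
After 4 (seek(8, SET)): offset=8
After 5 (seek(16, SET)): offset=16
After 6 (read(6)): returned 'SYAH', offset=20

Answer: 20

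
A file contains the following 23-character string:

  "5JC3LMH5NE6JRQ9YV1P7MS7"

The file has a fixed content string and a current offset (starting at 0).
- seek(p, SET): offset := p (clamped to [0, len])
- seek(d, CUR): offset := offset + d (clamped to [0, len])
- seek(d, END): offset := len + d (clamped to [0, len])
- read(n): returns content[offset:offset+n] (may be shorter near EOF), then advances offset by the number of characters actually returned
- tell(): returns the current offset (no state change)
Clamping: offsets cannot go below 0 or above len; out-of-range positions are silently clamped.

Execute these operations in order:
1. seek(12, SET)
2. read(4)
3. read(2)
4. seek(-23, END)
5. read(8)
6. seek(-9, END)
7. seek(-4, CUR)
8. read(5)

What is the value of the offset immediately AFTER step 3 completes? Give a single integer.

After 1 (seek(12, SET)): offset=12
After 2 (read(4)): returned 'RQ9Y', offset=16
After 3 (read(2)): returned 'V1', offset=18

Answer: 18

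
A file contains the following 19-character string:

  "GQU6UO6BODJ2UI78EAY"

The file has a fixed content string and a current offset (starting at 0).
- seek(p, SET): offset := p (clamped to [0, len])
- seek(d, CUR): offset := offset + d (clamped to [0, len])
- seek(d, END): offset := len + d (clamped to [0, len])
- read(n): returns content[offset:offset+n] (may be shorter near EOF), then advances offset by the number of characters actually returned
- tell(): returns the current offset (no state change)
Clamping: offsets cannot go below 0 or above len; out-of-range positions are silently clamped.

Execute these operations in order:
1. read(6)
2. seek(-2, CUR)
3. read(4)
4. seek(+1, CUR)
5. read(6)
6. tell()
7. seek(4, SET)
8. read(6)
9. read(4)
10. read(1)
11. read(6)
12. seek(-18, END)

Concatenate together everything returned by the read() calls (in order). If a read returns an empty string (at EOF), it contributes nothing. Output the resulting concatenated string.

Answer: GQU6UOUO6BDJ2UI7UO6BODJ2UI78EAY

Derivation:
After 1 (read(6)): returned 'GQU6UO', offset=6
After 2 (seek(-2, CUR)): offset=4
After 3 (read(4)): returned 'UO6B', offset=8
After 4 (seek(+1, CUR)): offset=9
After 5 (read(6)): returned 'DJ2UI7', offset=15
After 6 (tell()): offset=15
After 7 (seek(4, SET)): offset=4
After 8 (read(6)): returned 'UO6BOD', offset=10
After 9 (read(4)): returned 'J2UI', offset=14
After 10 (read(1)): returned '7', offset=15
After 11 (read(6)): returned '8EAY', offset=19
After 12 (seek(-18, END)): offset=1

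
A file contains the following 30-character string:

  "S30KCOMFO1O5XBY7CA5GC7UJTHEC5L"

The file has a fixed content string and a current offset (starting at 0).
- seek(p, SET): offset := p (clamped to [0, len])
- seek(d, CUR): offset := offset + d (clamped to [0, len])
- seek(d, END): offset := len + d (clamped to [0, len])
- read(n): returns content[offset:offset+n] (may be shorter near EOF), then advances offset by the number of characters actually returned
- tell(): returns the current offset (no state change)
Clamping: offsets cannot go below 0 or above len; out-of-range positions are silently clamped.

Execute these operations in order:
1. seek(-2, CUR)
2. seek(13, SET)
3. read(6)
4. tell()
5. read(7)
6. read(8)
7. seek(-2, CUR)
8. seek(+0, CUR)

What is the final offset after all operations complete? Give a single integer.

After 1 (seek(-2, CUR)): offset=0
After 2 (seek(13, SET)): offset=13
After 3 (read(6)): returned 'BY7CA5', offset=19
After 4 (tell()): offset=19
After 5 (read(7)): returned 'GC7UJTH', offset=26
After 6 (read(8)): returned 'EC5L', offset=30
After 7 (seek(-2, CUR)): offset=28
After 8 (seek(+0, CUR)): offset=28

Answer: 28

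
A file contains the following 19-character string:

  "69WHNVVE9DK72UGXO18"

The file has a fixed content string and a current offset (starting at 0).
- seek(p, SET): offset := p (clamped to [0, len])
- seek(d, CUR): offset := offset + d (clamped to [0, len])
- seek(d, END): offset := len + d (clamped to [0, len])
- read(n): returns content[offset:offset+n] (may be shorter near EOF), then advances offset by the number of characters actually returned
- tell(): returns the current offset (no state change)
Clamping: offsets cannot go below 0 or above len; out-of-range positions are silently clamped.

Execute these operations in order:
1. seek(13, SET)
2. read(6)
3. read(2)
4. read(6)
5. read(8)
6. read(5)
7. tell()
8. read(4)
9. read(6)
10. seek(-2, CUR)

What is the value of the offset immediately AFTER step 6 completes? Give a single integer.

After 1 (seek(13, SET)): offset=13
After 2 (read(6)): returned 'UGXO18', offset=19
After 3 (read(2)): returned '', offset=19
After 4 (read(6)): returned '', offset=19
After 5 (read(8)): returned '', offset=19
After 6 (read(5)): returned '', offset=19

Answer: 19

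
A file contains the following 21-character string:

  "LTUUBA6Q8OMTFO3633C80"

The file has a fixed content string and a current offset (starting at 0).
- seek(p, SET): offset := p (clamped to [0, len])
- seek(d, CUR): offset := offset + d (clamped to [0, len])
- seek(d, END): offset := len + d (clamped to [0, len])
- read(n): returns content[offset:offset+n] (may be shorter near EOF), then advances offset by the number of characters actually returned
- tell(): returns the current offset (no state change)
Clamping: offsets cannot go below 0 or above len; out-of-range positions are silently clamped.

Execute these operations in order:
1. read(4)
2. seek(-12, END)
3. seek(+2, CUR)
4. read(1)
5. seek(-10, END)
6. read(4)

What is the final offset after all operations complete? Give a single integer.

Answer: 15

Derivation:
After 1 (read(4)): returned 'LTUU', offset=4
After 2 (seek(-12, END)): offset=9
After 3 (seek(+2, CUR)): offset=11
After 4 (read(1)): returned 'T', offset=12
After 5 (seek(-10, END)): offset=11
After 6 (read(4)): returned 'TFO3', offset=15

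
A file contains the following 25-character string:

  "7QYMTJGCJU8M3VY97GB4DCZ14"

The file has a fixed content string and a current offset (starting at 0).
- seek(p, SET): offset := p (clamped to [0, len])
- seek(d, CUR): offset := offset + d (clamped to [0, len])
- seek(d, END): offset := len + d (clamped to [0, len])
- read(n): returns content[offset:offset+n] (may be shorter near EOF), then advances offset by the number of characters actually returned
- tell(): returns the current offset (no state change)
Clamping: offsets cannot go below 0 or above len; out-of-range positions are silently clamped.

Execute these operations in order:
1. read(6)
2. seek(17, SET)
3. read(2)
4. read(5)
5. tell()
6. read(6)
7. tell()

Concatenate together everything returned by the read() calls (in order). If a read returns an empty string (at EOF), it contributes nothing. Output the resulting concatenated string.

Answer: 7QYMTJGB4DCZ14

Derivation:
After 1 (read(6)): returned '7QYMTJ', offset=6
After 2 (seek(17, SET)): offset=17
After 3 (read(2)): returned 'GB', offset=19
After 4 (read(5)): returned '4DCZ1', offset=24
After 5 (tell()): offset=24
After 6 (read(6)): returned '4', offset=25
After 7 (tell()): offset=25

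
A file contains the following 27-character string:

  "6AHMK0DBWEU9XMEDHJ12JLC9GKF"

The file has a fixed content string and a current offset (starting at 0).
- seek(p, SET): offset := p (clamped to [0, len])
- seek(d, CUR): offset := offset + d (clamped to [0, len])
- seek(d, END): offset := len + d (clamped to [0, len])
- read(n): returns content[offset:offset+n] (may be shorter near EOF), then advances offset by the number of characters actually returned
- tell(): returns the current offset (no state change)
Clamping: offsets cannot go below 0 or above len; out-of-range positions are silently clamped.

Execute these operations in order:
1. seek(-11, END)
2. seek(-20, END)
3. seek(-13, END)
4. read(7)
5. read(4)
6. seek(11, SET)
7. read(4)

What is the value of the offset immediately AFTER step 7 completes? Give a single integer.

Answer: 15

Derivation:
After 1 (seek(-11, END)): offset=16
After 2 (seek(-20, END)): offset=7
After 3 (seek(-13, END)): offset=14
After 4 (read(7)): returned 'EDHJ12J', offset=21
After 5 (read(4)): returned 'LC9G', offset=25
After 6 (seek(11, SET)): offset=11
After 7 (read(4)): returned '9XME', offset=15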